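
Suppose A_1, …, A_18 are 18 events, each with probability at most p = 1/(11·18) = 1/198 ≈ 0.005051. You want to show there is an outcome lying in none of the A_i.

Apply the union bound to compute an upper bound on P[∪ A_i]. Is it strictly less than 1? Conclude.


Union bound: P[∪_{i=1}^{18} A_i] ≤ Σ_i P[A_i] ≤ 18·p = 18·(1/198) = 1/11.
Numerically: 1/11 ≈ 0.090909.
Is 1/11 < 1? YES.
Since P[∪ A_i] ≤ 1/11 < 1, the complement has P[∩ A_i^c] ≥ 1 − 1/11 = 10/11 > 0, so some outcome avoids every A_i.

18·p = 1/11 ≈ 0.090909; existence CERTIFIED by the union bound.


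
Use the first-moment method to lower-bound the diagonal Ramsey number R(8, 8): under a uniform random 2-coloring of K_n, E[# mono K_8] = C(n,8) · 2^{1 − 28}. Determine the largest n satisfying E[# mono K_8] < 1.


We need C(n, 8) · 2^{1 − 28} < 1, i.e. C(n, 8) < 2^{28 − 1} = 134217728.
Check values of n near the boundary:
  n = 40: C(40, 8) = 76904685; 76904685 < 134217728? YES
  n = 41: C(41, 8) = 95548245; 95548245 < 134217728? YES
  n = 42: C(42, 8) = 118030185; 118030185 < 134217728? YES
  n = 43: C(43, 8) = 145008513; 145008513 < 134217728? NO
The largest n with C(n, 8) < 134217728 is n = 42 (where E[X] = 118030185/134217728 ≈ 0.879393). Hence R(8, 8) > 42, i.e. R(8, 8) ≥ 43.

Largest n = 42; hence R(8, 8) > 42.


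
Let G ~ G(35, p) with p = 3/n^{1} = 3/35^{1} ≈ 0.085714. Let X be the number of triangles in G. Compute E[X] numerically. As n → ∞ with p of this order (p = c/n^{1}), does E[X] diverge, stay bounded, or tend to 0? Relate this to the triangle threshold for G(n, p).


Number of potential triangles: C(35, 3) = 6545.
Each occurs with probability p³ ≈ (0.085714)³ ≈ 6.2973761e-04.
By linearity: E[X] = C(35, 3)·p³ ≈ 6545 · 6.2973761e-04 ≈ 4.12163.
Here α = 1, so p = 3/n is exactly at the triangle threshold p ~ 1/n. Asymptotically E[X] → c³/6 = 3³/6 = 9/2 ≈ 4.50000, a bounded constant. In this regime the triangle count is asymptotically Poisson(c³/6).

E[X] ≈ 4.12163; in regime p = Θ(1/n^{1}) E[X] stays bounded (at the triangle threshold p ~ 1/n).


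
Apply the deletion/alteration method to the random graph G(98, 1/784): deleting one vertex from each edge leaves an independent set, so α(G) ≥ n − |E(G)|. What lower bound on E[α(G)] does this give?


E[|E(G)|] = C(98, 2)·p = 4753 · (1/784) = 97/16.
E[α(G)] ≥ n − E[|E(G)|] = 98 − 97/16 = 1471/16.
Numerically: ≈ 91.9375.
(This is only a lower bound; the true E[α(G)] may be larger.)

E[α(G)] ≥ 1471/16 ≈ 91.9375.


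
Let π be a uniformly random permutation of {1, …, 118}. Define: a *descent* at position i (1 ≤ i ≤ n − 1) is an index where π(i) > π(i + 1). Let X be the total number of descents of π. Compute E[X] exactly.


Write X = Σ X_I over i = 1, …, 117, with X_I the indicator of one descent.
There are 117 indicators.
For each fixed i, the pair (π(i), π(i+1)) is a uniformly random ordered pair of distinct values from {1, …, 118}; by symmetry P[π(i) > π(i+1)] = 1/2.
By linearity: E[X] = 117 · (1/2) = (118 − 1) · (1/2) = 117/2 ≈ 58.500000.

E[X] = 117/2 = 58.500000.


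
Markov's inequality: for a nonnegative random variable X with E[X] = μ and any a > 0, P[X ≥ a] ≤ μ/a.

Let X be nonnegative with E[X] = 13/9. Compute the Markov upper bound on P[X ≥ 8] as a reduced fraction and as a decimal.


μ = E[X] = 13/9, a = 8.
Markov: P[X ≥ 8] ≤ μ/a = (13/9)/8 = 13/72.
Numerically: ≈ 0.180556.
(Since a = 8 > μ = 1.444444, the bound 13/72 is < 1 and informative.)

P[X ≥ 8] ≤ 13/72 ≈ 0.180556.


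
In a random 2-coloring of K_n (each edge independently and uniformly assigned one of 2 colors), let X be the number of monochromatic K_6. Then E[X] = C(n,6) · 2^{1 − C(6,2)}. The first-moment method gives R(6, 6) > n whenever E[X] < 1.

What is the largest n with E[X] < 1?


We need C(n, 6) · 2^{1 − 15} < 1, i.e. C(n, 6) < 2^{15 − 1} = 16384.
Check values of n near the boundary:
  n = 13: C(13, 6) = 1716; 1716 < 16384? YES
  n = 14: C(14, 6) = 3003; 3003 < 16384? YES
  n = 15: C(15, 6) = 5005; 5005 < 16384? YES
  n = 16: C(16, 6) = 8008; 8008 < 16384? YES
  n = 17: C(17, 6) = 12376; 12376 < 16384? YES
  n = 18: C(18, 6) = 18564; 18564 < 16384? NO
The largest n with C(n, 6) < 16384 is n = 17 (where E[X] = 1547/2048 ≈ 0.75537). Hence R(6, 6) > 17, i.e. R(6, 6) ≥ 18.

Largest n = 17; hence R(6, 6) > 17.


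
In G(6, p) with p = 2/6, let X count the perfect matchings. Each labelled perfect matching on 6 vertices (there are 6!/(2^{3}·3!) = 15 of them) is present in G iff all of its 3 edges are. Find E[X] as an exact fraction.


K_6 has 6!/(2^{3}·3!) = 15 labelled perfect matchings.
For each such perfect matching H, let X_H = 1 if all 3 edges of H are present in G. Then P[X_H = 1] = p^{3} = (1/3)^{3} = 1/27.
Summing the indicators: E[X] = Σ_H E[X_H] = 15 · p^{3} = 15 · 1/27 = 5/9.
Numerically: E[X] ≈ 0.555556.

E[X] = 15 · (1/3)^{3} = 5/9 ≈ 0.555556.


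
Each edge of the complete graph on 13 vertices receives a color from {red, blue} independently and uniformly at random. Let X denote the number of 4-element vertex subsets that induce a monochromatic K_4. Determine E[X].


Let X = Σ_S X_S over the C(13, 4) = 715 subsets S of size 4, where X_S = 1 if the K_4 on S is monochromatic.
For a fixed S, the K_4 on S has C(4, 2) = 6 edges. P[all 6 edges red] = (1/2)^6, and likewise for blue, so P[monochromatic] = 2·(1/2)^6 = 2^{1 − 6} = 1/32.
Summing: E[X] = C(13, 4) · 2^{1 − 6} = 715 · 1/32 = 715/32.
Numerically: E[X] ≈ 22.343750.

E[X] = C(13,4)·2^(1−C(4,2)) = 715/32 ≈ 22.343750.


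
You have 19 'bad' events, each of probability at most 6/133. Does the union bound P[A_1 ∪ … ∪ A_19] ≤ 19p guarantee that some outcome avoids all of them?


Union bound: P[∪_{i=1}^{19} A_i] ≤ Σ_i P[A_i] ≤ 19·p = 19·(6/133) = 6/7.
Numerically: 6/7 ≈ 0.85714.
Is 6/7 < 1? YES.
Since P[∪ A_i] ≤ 6/7 < 1, the complement has P[∩ A_i^c] ≥ 1 − 6/7 = 1/7 > 0, so some outcome avoids every A_i.

19·p = 6/7 ≈ 0.85714; existence CERTIFIED by the union bound.


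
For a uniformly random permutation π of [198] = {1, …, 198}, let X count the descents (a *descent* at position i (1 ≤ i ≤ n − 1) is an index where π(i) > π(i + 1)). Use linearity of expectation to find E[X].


Write X = Σ X_I over i = 1, …, 197, with X_I the indicator of one descent.
There are 197 indicators.
For each fixed i, the pair (π(i), π(i+1)) is a uniformly random ordered pair of distinct values from {1, …, 198}; by symmetry P[π(i) > π(i+1)] = 1/2.
By linearity: E[X] = 197 · (1/2) = (198 − 1) · (1/2) = 197/2 ≈ 98.5000.

E[X] = 197/2 = 98.5000.


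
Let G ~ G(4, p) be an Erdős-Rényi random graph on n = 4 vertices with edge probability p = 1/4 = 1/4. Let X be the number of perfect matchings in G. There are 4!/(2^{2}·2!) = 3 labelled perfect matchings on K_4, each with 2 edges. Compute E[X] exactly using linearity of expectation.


K_4 has 4!/(2^{2}·2!) = 3 labelled perfect matchings.
For each such perfect matching H, let X_H = 1 if all 2 edges of H are present in G. Then P[X_H = 1] = p^{2} = (1/4)^{2} = 1/16.
By linearity of expectation: E[X] = Σ_H E[X_H] = 3 · p^{2} = 3 · 1/16 = 3/16.
Numerically: E[X] ≈ 0.188.

E[X] = 3 · (1/4)^{2} = 3/16 ≈ 0.188.


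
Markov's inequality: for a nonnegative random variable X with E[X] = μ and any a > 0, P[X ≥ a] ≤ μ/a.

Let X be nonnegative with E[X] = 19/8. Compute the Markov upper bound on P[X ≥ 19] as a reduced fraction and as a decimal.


μ = E[X] = 19/8, a = 19.
Markov: P[X ≥ 19] ≤ μ/a = (19/8)/19 = 1/8.
Numerically: ≈ 0.125000.
(Since a = 19 > μ = 2.375000, the bound 1/8 is < 1 and informative.)

P[X ≥ 19] ≤ 1/8 ≈ 0.125000.


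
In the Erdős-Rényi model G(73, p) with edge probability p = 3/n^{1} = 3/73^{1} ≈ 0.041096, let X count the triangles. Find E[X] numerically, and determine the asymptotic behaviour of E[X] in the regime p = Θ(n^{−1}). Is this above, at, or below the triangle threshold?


Number of potential triangles: C(73, 3) = 62196.
Each occurs with probability p³ ≈ (0.041096)³ ≈ 6.9405707e-05.
By linearity: E[X] = C(73, 3)·p³ ≈ 62196 · 6.9405707e-05 ≈ 4.31676.
Here α = 1, so p = 3/n is exactly at the triangle threshold p ~ 1/n. Asymptotically E[X] → c³/6 = 3³/6 = 9/2 ≈ 4.50000, a bounded constant. In this regime the triangle count is asymptotically Poisson(c³/6).

E[X] ≈ 4.31676; in regime p = Θ(1/n^{1}) E[X] stays bounded (at the triangle threshold p ~ 1/n).


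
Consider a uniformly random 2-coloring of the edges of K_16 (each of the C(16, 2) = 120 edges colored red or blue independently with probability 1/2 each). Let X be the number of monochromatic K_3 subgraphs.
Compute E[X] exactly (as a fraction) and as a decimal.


Let X = Σ_S X_S over the C(16, 3) = 560 subsets S of size 3, where X_S = 1 if the K_3 on S is monochromatic.
For a fixed S, the K_3 on S has C(3, 2) = 3 edges. P[all 3 edges red] = (1/2)^3, and likewise for blue, so P[monochromatic] = 2·(1/2)^3 = 2^{1 − 3} = 1/4.
By linearity: E[X] = C(16, 3) · 2^{1 − 3} = 560 · 1/4 = 140.
Numerically: E[X] ≈ 140.0000.

E[X] = C(16,3)·2^(1−C(3,2)) = 140 ≈ 140.0000.


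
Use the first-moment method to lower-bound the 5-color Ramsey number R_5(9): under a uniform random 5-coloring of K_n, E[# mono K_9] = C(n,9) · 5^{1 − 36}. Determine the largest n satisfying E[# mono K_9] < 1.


We need C(n, 9) · 5^{1 − 36} < 1, i.e. C(n, 9) < 5^{36 − 1} = 2910383045673370361328125.
Check values of n near the boundary:
  n = 2169: C(2169, 9) = 2879753360044504243499683; 2879753360044504243499683 < 2910383045673370361328125? YES
  n = 2170: C(2170, 9) = 2891746779868845075610510; 2891746779868845075610510 < 2910383045673370361328125? YES
  n = 2171: C(2171, 9) = 2903784578674959601827205; 2903784578674959601827205 < 2910383045673370361328125? YES
  n = 2172: C(2172, 9) = 2915866900084148060642020; 2915866900084148060642020 < 2910383045673370361328125? NO
  n = 2173: C(2173, 9) = 2927993888115921319674265; 2927993888115921319674265 < 2910383045673370361328125? NO
  n = 2174: C(2174, 9) = 2940165687188920530702934; 2940165687188920530702934 < 2910383045673370361328125? NO
The largest n with C(n, 9) < 2910383045673370361328125 is n = 2171 (where E[X] = 580756915734991920365441/582076609134674072265625 ≈ 0.997733). Hence R_5(9) > 2171, i.e. R_5(9) ≥ 2172.

Largest n = 2171; hence R_5(9) > 2171.


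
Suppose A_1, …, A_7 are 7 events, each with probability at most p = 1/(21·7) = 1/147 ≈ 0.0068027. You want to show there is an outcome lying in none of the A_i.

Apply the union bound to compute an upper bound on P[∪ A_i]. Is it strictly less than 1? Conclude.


Union bound: P[∪_{i=1}^{7} A_i] ≤ Σ_i P[A_i] ≤ 7·p = 7·(1/147) = 1/21.
Numerically: 1/21 ≈ 0.0476190.
Is 1/21 < 1? YES.
Since P[∪ A_i] ≤ 1/21 < 1, the complement has P[∩ A_i^c] ≥ 1 − 1/21 = 20/21 > 0, so some outcome avoids every A_i.

7·p = 1/21 ≈ 0.0476190; existence CERTIFIED by the union bound.


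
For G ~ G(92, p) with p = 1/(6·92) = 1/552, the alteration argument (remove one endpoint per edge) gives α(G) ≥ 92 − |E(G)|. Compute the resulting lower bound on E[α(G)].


E[|E(G)|] = C(92, 2)·p = 4186 · (1/552) = 91/12.
E[α(G)] ≥ n − E[|E(G)|] = 92 − 91/12 = 1013/12.
Numerically: ≈ 84.416667.
(This is only a lower bound; the true E[α(G)] may be larger.)

E[α(G)] ≥ 1013/12 ≈ 84.416667.


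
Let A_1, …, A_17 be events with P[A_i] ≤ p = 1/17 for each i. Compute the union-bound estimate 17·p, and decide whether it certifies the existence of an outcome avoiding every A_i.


Union bound: P[∪_{i=1}^{17} A_i] ≤ Σ_i P[A_i] ≤ 17·p = 17·(1/17) = 1.
Numerically: 1 ≈ 1.0000.
Is 1 < 1? NO.
Since the bound 1 is ≥ 1, the union bound is uninformative here; it does NOT by itself certify existence.

17·p = 1 ≈ 1.0000; existence NOT certified by the union bound.


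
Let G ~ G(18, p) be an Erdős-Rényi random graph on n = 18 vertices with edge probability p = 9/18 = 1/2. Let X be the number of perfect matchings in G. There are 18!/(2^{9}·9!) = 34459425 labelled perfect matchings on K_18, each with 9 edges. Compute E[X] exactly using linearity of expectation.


K_18 has 18!/(2^{9}·9!) = 34459425 labelled perfect matchings.
For each such perfect matching H, let X_H = 1 if all 9 edges of H are present in G. Then P[X_H = 1] = p^{9} = (1/2)^{9} = 1/512.
By linearity of expectation: E[X] = Σ_H E[X_H] = 34459425 · p^{9} = 34459425 · 1/512 = 34459425/512.
Numerically: E[X] ≈ 67304.

E[X] = 34459425 · (1/2)^{9} = 34459425/512 ≈ 67304.


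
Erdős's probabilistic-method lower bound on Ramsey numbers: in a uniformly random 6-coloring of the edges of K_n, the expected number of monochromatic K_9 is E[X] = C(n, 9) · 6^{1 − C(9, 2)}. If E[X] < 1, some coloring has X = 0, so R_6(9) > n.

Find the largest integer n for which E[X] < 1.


We need C(n, 9) · 6^{1 − 36} < 1, i.e. C(n, 9) < 6^{36 − 1} = 1719070799748422591028658176.
Check values of n near the boundary:
  n = 4404: C(4404, 9) = 1703375445537161676647015880; 1703375445537161676647015880 < 1719070799748422591028658176? YES
  n = 4405: C(4405, 9) = 1706862792900636302463627150; 1706862792900636302463627150 < 1719070799748422591028658176? YES
  n = 4406: C(4406, 9) = 1710356485221788389505285700; 1710356485221788389505285700 < 1719070799748422591028658176? YES
  n = 4407: C(4407, 9) = 1713856532599459170657070050; 1713856532599459170657070050 < 1719070799748422591028658176? YES
  n = 4408: C(4408, 9) = 1717362945146264156457459600; 1717362945146264156457459600 < 1719070799748422591028658176? YES
  n = 4409: C(4409, 9) = 1720875732988608787686577131; 1720875732988608787686577131 < 1719070799748422591028658176? NO
  n = 4410: C(4410, 9) = 1724394906266704102180823710; 1724394906266704102180823710 < 1719070799748422591028658176? NO
  n = 4411: C(4411, 9) = 1727920475134582415883601405; 1727920475134582415883601405 < 1719070799748422591028658176? NO
The largest n with C(n, 9) < 1719070799748422591028658176 is n = 4408 (where E[X] = 35778394690547169926197075/35813974994758803979763712 ≈ 0.9990065). Hence R_6(9) > 4408, i.e. R_6(9) ≥ 4409.

Largest n = 4408; hence R_6(9) > 4408.


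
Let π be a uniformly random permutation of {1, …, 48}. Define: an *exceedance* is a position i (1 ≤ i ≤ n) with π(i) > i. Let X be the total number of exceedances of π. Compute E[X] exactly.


Write X = Σ_{i=1}^{48} X_i, where X_i = 1_{π(i) > i}.
For each fixed i, π(i) is uniform over {1, …, 48} (marginal of a uniform permutation), so P[π(i) > i] = (n − i)/n. Summing: Σ_{i=1}^{48} (n − i)/n = (0 + 1 + … + 47)/48 = 48(48 − 1)/(2·48) = (48 − 1)/2.
Hence E[X] = Σ_{i=1}^{48} (48 − i)/48 = 47/2 ≈ 23.500000.

E[X] = 47/2 = 23.500000.


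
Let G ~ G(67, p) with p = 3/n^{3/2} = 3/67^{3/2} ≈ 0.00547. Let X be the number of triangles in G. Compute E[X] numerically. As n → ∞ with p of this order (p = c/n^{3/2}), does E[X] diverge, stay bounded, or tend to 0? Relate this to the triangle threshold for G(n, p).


Number of potential triangles: C(67, 3) = 47905.
Each occurs with probability p³ ≈ (0.00547)³ ≈ 1.636919e-07.
By linearity: E[X] = C(67, 3)·p³ ≈ 47905 · 1.636919e-07 ≈ 0.0078.
Since α = 3/2 > 1, p = c/n^{3/2} = o(1/n) is below the triangle threshold p ~ 1/n. Asymptotically E[X] ~ (c³/6)·n^{3(1−α)} = (3³/6)·n^{-1.5} → 0, so by Markov's inequality G has no triangles w.h.p.

E[X] ≈ 0.0078; in regime p = Θ(1/n^{3/2}) E[X] tends to 0 (below the triangle threshold p ~ 1/n).


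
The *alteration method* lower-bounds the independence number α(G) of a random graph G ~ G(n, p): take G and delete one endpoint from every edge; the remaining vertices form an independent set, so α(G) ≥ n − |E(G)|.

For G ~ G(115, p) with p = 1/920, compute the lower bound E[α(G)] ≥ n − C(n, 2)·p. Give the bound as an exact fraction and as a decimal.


E[|E(G)|] = C(115, 2)·p = 6555 · (1/920) = 57/8.
E[α(G)] ≥ n − E[|E(G)|] = 115 − 57/8 = 863/8.
Numerically: ≈ 107.8750.
(This is only a lower bound; the true E[α(G)] may be larger.)

E[α(G)] ≥ 863/8 ≈ 107.8750.


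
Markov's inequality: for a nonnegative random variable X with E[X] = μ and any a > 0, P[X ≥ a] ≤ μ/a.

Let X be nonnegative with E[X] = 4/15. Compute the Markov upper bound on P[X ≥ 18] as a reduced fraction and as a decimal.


μ = E[X] = 4/15, a = 18.
Markov: P[X ≥ 18] ≤ μ/a = (4/15)/18 = 2/135.
Numerically: ≈ 0.015.
(Since a = 18 > μ = 0.267, the bound 2/135 is < 1 and informative.)

P[X ≥ 18] ≤ 2/135 ≈ 0.015.


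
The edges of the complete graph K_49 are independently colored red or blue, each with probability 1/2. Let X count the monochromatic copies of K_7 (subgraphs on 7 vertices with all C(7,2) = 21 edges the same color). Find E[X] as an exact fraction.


Let X = Σ_S X_S over the C(49, 7) = 85900584 subsets S of size 7, where X_S = 1 if the K_7 on S is monochromatic.
For a fixed S, the K_7 on S has C(7, 2) = 21 edges. P[all 21 edges red] = (1/2)^21, and likewise for blue, so P[monochromatic] = 2·(1/2)^21 = 2^{1 − 21} = 1/1048576.
By linearity of expectation: E[X] = C(49, 7) · 2^{1 − 21} = 85900584 · 1/1048576 = 10737573/131072.
Numerically: E[X] ≈ 81.92118.

E[X] = C(49,7)·2^(1−C(7,2)) = 10737573/131072 ≈ 81.92118.


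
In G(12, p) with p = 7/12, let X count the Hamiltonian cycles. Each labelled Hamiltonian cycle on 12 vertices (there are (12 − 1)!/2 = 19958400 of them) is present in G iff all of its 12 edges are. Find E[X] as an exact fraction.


K_12 has (12 − 1)!/2 = 19958400 labelled Hamiltonian cycles.
For each such Hamiltonian cycle H, let X_H = 1 if all 12 edges of H are present in G. Then P[X_H = 1] = p^{12} = (7/12)^{12} = 13841287201/8916100448256.
By linearity of expectation: E[X] = Σ_H E[X_H] = 19958400 · p^{12} = 19958400 · 13841287201/8916100448256 = 26644477861925/859963392.
Numerically: E[X] ≈ 30983.3.

E[X] = 19958400 · (7/12)^{12} = 26644477861925/859963392 ≈ 30983.3.


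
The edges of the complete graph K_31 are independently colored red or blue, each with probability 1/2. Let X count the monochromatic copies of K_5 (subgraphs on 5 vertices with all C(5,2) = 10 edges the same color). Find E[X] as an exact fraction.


Let X = Σ_S X_S over the C(31, 5) = 169911 subsets S of size 5, where X_S = 1 if the K_5 on S is monochromatic.
For a fixed S, the K_5 on S has C(5, 2) = 10 edges. P[all 10 edges red] = (1/2)^10, and likewise for blue, so P[monochromatic] = 2·(1/2)^10 = 2^{1 − 10} = 1/512.
Summing: E[X] = C(31, 5) · 2^{1 − 10} = 169911 · 1/512 = 169911/512.
Numerically: E[X] ≈ 331.857422.

E[X] = C(31,5)·2^(1−C(5,2)) = 169911/512 ≈ 331.857422.


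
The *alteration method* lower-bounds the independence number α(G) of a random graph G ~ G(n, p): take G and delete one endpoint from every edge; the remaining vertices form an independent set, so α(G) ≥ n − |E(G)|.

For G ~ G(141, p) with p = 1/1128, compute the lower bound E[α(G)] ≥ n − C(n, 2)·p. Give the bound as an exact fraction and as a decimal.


E[|E(G)|] = C(141, 2)·p = 9870 · (1/1128) = 35/4.
E[α(G)] ≥ n − E[|E(G)|] = 141 − 35/4 = 529/4.
Numerically: ≈ 132.250.
(This is only a lower bound; the true E[α(G)] may be larger.)

E[α(G)] ≥ 529/4 ≈ 132.250.


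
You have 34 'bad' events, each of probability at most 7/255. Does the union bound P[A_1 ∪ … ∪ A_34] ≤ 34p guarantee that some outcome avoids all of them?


Union bound: P[∪_{i=1}^{34} A_i] ≤ Σ_i P[A_i] ≤ 34·p = 34·(7/255) = 14/15.
Numerically: 14/15 ≈ 0.933.
Is 14/15 < 1? YES.
Since P[∪ A_i] ≤ 14/15 < 1, the complement has P[∩ A_i^c] ≥ 1 − 14/15 = 1/15 > 0, so some outcome avoids every A_i.

34·p = 14/15 ≈ 0.933; existence CERTIFIED by the union bound.


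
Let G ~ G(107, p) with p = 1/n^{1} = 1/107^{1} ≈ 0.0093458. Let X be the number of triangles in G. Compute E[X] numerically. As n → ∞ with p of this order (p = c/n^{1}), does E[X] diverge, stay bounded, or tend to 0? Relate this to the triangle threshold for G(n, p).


Number of potential triangles: C(107, 3) = 198485.
Each occurs with probability p³ ≈ (0.0093458)³ ≈ 8.1629788e-07.
By linearity: E[X] = C(107, 3)·p³ ≈ 198485 · 8.1629788e-07 ≈ 0.16202.
Here α = 1, so p = 1/n is exactly at the triangle threshold p ~ 1/n. Asymptotically E[X] → c³/6 = 1³/6 = 1/6 ≈ 0.16667, a bounded constant. In this regime the triangle count is asymptotically Poisson(c³/6).

E[X] ≈ 0.16202; in regime p = Θ(1/n^{1}) E[X] stays bounded (at the triangle threshold p ~ 1/n).


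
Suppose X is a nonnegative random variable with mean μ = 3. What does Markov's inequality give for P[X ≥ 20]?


μ = E[X] = 3, a = 20.
Markov: P[X ≥ 20] ≤ μ/a = (3)/20 = 3/20.
Numerically: ≈ 0.150000.
(Since a = 20 > μ = 3.000000, the bound 3/20 is < 1 and informative.)

P[X ≥ 20] ≤ 3/20 ≈ 0.150000.


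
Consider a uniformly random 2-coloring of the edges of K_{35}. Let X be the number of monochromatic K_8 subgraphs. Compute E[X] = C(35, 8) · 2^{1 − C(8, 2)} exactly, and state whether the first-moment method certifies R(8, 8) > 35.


E[X] = C(35, 8) · 2^{1 − 28} = 23535820 · 2^{−27} = 23535820/134217728.
As a reduced fraction: E[X] = 5883955/33554432 ≈ 0.175356.
Is E[X] < 1? YES.
Since E[X] < 1, there exists a 2-coloring of K_{35} with no monochromatic K_8; hence R(8, 8) > 35.

E[X] = 5883955/33554432 ≈ 0.175356; E[X] < 1, so R(8, 8) > 35.


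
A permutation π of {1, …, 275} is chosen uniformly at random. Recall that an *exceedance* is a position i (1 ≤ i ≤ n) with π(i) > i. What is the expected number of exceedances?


Write X = Σ_{i=1}^{275} X_i, where X_i = 1_{π(i) > i}.
For each fixed i, π(i) is uniform over {1, …, 275} (marginal of a uniform permutation), so P[π(i) > i] = (n − i)/n. Summing: Σ_{i=1}^{275} (n − i)/n = (0 + 1 + … + 274)/275 = 275(275 − 1)/(2·275) = (275 − 1)/2.
Hence E[X] = Σ_{i=1}^{275} (275 − i)/275 = 137 ≈ 137.000000.

E[X] = 137 = 137.000000.


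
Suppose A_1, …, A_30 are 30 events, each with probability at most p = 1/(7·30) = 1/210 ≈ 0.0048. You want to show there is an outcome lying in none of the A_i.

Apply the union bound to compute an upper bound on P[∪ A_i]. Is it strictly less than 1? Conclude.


Union bound: P[∪_{i=1}^{30} A_i] ≤ Σ_i P[A_i] ≤ 30·p = 30·(1/210) = 1/7.
Numerically: 1/7 ≈ 0.1429.
Is 1/7 < 1? YES.
Since P[∪ A_i] ≤ 1/7 < 1, the complement has P[∩ A_i^c] ≥ 1 − 1/7 = 6/7 > 0, so some outcome avoids every A_i.

30·p = 1/7 ≈ 0.1429; existence CERTIFIED by the union bound.


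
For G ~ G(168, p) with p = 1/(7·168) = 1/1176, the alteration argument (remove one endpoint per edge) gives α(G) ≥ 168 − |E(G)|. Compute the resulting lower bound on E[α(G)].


E[|E(G)|] = C(168, 2)·p = 14028 · (1/1176) = 167/14.
E[α(G)] ≥ n − E[|E(G)|] = 168 − 167/14 = 2185/14.
Numerically: ≈ 156.071.
(This is only a lower bound; the true E[α(G)] may be larger.)

E[α(G)] ≥ 2185/14 ≈ 156.071.


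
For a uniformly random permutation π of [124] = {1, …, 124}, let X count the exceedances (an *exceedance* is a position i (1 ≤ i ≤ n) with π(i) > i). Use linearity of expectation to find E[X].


Write X = Σ_{i=1}^{124} X_i, where X_i = 1_{π(i) > i}.
For each fixed i, π(i) is uniform over {1, …, 124} (marginal of a uniform permutation), so P[π(i) > i] = (n − i)/n. Summing: Σ_{i=1}^{124} (n − i)/n = (0 + 1 + … + 123)/124 = 124(124 − 1)/(2·124) = (124 − 1)/2.
Hence E[X] = Σ_{i=1}^{124} (124 − i)/124 = 123/2 ≈ 61.500000.

E[X] = 123/2 = 61.500000.


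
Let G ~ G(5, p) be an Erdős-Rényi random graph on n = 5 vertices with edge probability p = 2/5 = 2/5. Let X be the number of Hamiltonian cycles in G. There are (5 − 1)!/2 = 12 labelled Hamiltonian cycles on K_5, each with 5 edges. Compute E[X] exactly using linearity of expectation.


K_5 has (5 − 1)!/2 = 12 labelled Hamiltonian cycles.
For each such Hamiltonian cycle H, let X_H = 1 if all 5 edges of H are present in G. Then P[X_H = 1] = p^{5} = (2/5)^{5} = 32/3125.
By linearity: E[X] = Σ_H E[X_H] = 12 · p^{5} = 12 · 32/3125 = 384/3125.
Numerically: E[X] ≈ 0.12288.

E[X] = 12 · (2/5)^{5} = 384/3125 ≈ 0.12288.


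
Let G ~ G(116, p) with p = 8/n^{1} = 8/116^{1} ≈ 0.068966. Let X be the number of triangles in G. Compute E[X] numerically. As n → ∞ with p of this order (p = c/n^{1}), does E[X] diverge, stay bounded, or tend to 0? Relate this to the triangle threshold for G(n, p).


Number of potential triangles: C(116, 3) = 253460.
Each occurs with probability p³ ≈ (0.068966)³ ≈ 3.2801673e-04.
By linearity: E[X] = C(116, 3)·p³ ≈ 253460 · 3.2801673e-04 ≈ 83.13912.
Here α = 1, so p = 8/n is exactly at the triangle threshold p ~ 1/n. Asymptotically E[X] → c³/6 = 8³/6 = 256/3 ≈ 85.33333, a bounded constant. In this regime the triangle count is asymptotically Poisson(c³/6).

E[X] ≈ 83.13912; in regime p = Θ(1/n^{1}) E[X] stays bounded (at the triangle threshold p ~ 1/n).


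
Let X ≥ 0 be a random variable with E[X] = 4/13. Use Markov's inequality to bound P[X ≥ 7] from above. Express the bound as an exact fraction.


μ = E[X] = 4/13, a = 7.
Markov: P[X ≥ 7] ≤ μ/a = (4/13)/7 = 4/91.
Numerically: ≈ 0.043956.
(Since a = 7 > μ = 0.307692, the bound 4/91 is < 1 and informative.)

P[X ≥ 7] ≤ 4/91 ≈ 0.043956.


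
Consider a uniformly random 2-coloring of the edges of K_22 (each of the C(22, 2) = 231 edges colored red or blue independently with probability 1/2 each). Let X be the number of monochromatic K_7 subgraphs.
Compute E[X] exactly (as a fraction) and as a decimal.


Let X = Σ_S X_S over the C(22, 7) = 170544 subsets S of size 7, where X_S = 1 if the K_7 on S is monochromatic.
For a fixed S, the K_7 on S has C(7, 2) = 21 edges. P[all 21 edges red] = (1/2)^21, and likewise for blue, so P[monochromatic] = 2·(1/2)^21 = 2^{1 − 21} = 1/1048576.
Summing: E[X] = C(22, 7) · 2^{1 − 21} = 170544 · 1/1048576 = 10659/65536.
Numerically: E[X] ≈ 0.163.

E[X] = C(22,7)·2^(1−C(7,2)) = 10659/65536 ≈ 0.163.


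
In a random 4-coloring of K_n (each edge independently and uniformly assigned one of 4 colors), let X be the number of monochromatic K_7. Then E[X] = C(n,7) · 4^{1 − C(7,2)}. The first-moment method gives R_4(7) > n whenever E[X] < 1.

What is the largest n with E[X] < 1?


We need C(n, 7) · 4^{1 − 21} < 1, i.e. C(n, 7) < 4^{21 − 1} = 1099511627776.
Check values of n near the boundary:
  n = 175: C(175, 7) = 883208107275; 883208107275 < 1099511627776? YES
  n = 176: C(176, 7) = 919790691600; 919790691600 < 1099511627776? YES
  n = 177: C(177, 7) = 957664425960; 957664425960 < 1099511627776? YES
  n = 178: C(178, 7) = 996867063280; 996867063280 < 1099511627776? YES
  n = 179: C(179, 7) = 1037437234460; 1037437234460 < 1099511627776? YES
  n = 180: C(180, 7) = 1079414463600; 1079414463600 < 1099511627776? YES
  n = 181: C(181, 7) = 1122839183400; 1122839183400 < 1099511627776? NO
The largest n with C(n, 7) < 1099511627776 is n = 180 (where E[X] = 67463403975/68719476736 ≈ 0.9817217). Hence R_4(7) > 180, i.e. R_4(7) ≥ 181.

Largest n = 180; hence R_4(7) > 180.


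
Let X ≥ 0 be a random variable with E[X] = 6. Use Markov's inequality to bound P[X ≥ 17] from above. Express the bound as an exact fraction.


μ = E[X] = 6, a = 17.
Markov: P[X ≥ 17] ≤ μ/a = (6)/17 = 6/17.
Numerically: ≈ 0.353.
(Since a = 17 > μ = 6.000, the bound 6/17 is < 1 and informative.)

P[X ≥ 17] ≤ 6/17 ≈ 0.353.


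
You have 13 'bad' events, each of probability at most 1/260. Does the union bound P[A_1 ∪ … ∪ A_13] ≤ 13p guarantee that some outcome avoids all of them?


Union bound: P[∪_{i=1}^{13} A_i] ≤ Σ_i P[A_i] ≤ 13·p = 13·(1/260) = 1/20.
Numerically: 1/20 ≈ 0.0500000.
Is 1/20 < 1? YES.
Since P[∪ A_i] ≤ 1/20 < 1, the complement has P[∩ A_i^c] ≥ 1 − 1/20 = 19/20 > 0, so some outcome avoids every A_i.

13·p = 1/20 ≈ 0.0500000; existence CERTIFIED by the union bound.


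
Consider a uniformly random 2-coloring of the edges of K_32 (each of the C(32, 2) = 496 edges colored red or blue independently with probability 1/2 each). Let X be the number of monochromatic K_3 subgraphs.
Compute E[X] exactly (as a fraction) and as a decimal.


Let X = Σ_S X_S over the C(32, 3) = 4960 subsets S of size 3, where X_S = 1 if the K_3 on S is monochromatic.
For a fixed S, the K_3 on S has C(3, 2) = 3 edges. P[all 3 edges red] = (1/2)^3, and likewise for blue, so P[monochromatic] = 2·(1/2)^3 = 2^{1 − 3} = 1/4.
Summing: E[X] = C(32, 3) · 2^{1 − 3} = 4960 · 1/4 = 1240.
Numerically: E[X] ≈ 1240.000000.

E[X] = C(32,3)·2^(1−C(3,2)) = 1240 ≈ 1240.000000.


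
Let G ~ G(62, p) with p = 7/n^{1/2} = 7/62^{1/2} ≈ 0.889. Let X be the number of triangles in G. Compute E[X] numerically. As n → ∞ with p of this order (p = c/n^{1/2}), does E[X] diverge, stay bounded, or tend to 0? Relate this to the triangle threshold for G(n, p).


Number of potential triangles: C(62, 3) = 37820.
Each occurs with probability p³ ≈ (0.889)³ ≈ 7.0259748e-01.
By linearity: E[X] = C(62, 3)·p³ ≈ 37820 · 7.0259748e-01 ≈ 26572.23657.
Since α = 1/2 < 1, p = c/n^{1/2} ≫ 1/n is above the triangle threshold p ~ 1/n. Asymptotically E[X] ~ (c³/6)·n^{3(1−α)} = (7³/6)·n^{1.5} → ∞; triangles are abundant w.h.p.

E[X] ≈ 26572.23657; in regime p = Θ(1/n^{1/2}) E[X] diverges (above the triangle threshold p ~ 1/n).


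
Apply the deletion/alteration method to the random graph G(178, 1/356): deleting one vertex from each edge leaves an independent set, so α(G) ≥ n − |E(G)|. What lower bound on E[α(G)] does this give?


E[|E(G)|] = C(178, 2)·p = 15753 · (1/356) = 177/4.
E[α(G)] ≥ n − E[|E(G)|] = 178 − 177/4 = 535/4.
Numerically: ≈ 133.75000.
(This is only a lower bound; the true E[α(G)] may be larger.)

E[α(G)] ≥ 535/4 ≈ 133.75000.


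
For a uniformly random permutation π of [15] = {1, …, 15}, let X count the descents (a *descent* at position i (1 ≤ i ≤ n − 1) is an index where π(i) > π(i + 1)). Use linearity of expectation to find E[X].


Write X = Σ X_I over i = 1, …, 14, with X_I the indicator of one descent.
There are 14 indicators.
For each fixed i, the pair (π(i), π(i+1)) is a uniformly random ordered pair of distinct values from {1, …, 15}; by symmetry P[π(i) > π(i+1)] = 1/2.
By linearity: E[X] = 14 · (1/2) = (15 − 1) · (1/2) = 7 ≈ 7.000.

E[X] = 7 = 7.000.


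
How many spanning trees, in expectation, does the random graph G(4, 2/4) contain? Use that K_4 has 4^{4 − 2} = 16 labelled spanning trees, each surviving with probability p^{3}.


K_4 has 4^{4 − 2} = 16 labelled spanning trees.
For each such spanning tree H, let X_H = 1 if all 3 edges of H are present in G. Then P[X_H = 1] = p^{3} = (1/2)^{3} = 1/8.
Summing the indicators: E[X] = Σ_H E[X_H] = 16 · p^{3} = 16 · 1/8 = 2.
Numerically: E[X] ≈ 2.

E[X] = 16 · (1/2)^{3} = 2 ≈ 2.


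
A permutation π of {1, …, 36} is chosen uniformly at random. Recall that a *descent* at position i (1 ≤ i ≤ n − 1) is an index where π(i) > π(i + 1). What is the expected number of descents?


Write X = Σ X_I over i = 1, …, 35, with X_I the indicator of one descent.
There are 35 indicators.
For each fixed i, the pair (π(i), π(i+1)) is a uniformly random ordered pair of distinct values from {1, …, 36}; by symmetry P[π(i) > π(i+1)] = 1/2.
By linearity: E[X] = 35 · (1/2) = (36 − 1) · (1/2) = 35/2 ≈ 17.50000.

E[X] = 35/2 = 17.50000.


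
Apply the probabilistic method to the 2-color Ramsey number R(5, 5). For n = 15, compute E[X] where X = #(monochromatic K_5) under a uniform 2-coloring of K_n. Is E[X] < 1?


E[X] = C(15, 5) · 2^{1 − 10} = 3003 · 2^{−9} = 3003/512.
As a reduced fraction: E[X] = 3003/512 ≈ 5.8652.
Is E[X] < 1? NO.
Since E[X] ≥ 1, the first-moment bound is inconclusive at n = 15; it does NOT by itself certify R(5, 5) > 15.

E[X] = 3003/512 ≈ 5.8652; E[X] ≥ 1; first-moment method inconclusive here.


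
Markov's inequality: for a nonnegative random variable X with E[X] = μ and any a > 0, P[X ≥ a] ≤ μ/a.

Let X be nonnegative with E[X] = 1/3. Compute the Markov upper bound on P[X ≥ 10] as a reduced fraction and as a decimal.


μ = E[X] = 1/3, a = 10.
Markov: P[X ≥ 10] ≤ μ/a = (1/3)/10 = 1/30.
Numerically: ≈ 0.033333.
(Since a = 10 > μ = 0.333333, the bound 1/30 is < 1 and informative.)

P[X ≥ 10] ≤ 1/30 ≈ 0.033333.


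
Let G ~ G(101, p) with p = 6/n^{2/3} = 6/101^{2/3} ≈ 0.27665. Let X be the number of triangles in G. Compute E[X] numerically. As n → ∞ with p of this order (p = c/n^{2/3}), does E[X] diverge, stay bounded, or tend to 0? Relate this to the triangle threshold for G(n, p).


Number of potential triangles: C(101, 3) = 166650.
Each occurs with probability p³ ≈ (0.27665)³ ≈ 2.1174395e-02.
By linearity: E[X] = C(101, 3)·p³ ≈ 166650 · 2.1174395e-02 ≈ 3528.71287.
Since α = 2/3 < 1, p = c/n^{2/3} ≫ 1/n is above the triangle threshold p ~ 1/n. Asymptotically E[X] ~ (c³/6)·n^{3(1−α)} = (6³/6)·n^{1} → ∞; triangles are abundant w.h.p.

E[X] ≈ 3528.71287; in regime p = Θ(1/n^{2/3}) E[X] diverges (above the triangle threshold p ~ 1/n).


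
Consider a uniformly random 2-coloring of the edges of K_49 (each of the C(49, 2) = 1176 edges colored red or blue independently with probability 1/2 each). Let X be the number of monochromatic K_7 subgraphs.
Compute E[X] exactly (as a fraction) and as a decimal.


Let X = Σ_S X_S over the C(49, 7) = 85900584 subsets S of size 7, where X_S = 1 if the K_7 on S is monochromatic.
For a fixed S, the K_7 on S has C(7, 2) = 21 edges. P[all 21 edges red] = (1/2)^21, and likewise for blue, so P[monochromatic] = 2·(1/2)^21 = 2^{1 − 21} = 1/1048576.
By linearity of expectation: E[X] = C(49, 7) · 2^{1 − 21} = 85900584 · 1/1048576 = 10737573/131072.
Numerically: E[X] ≈ 81.9212.

E[X] = C(49,7)·2^(1−C(7,2)) = 10737573/131072 ≈ 81.9212.


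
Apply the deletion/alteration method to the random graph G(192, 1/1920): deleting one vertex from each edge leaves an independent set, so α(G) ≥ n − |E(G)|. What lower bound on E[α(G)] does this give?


E[|E(G)|] = C(192, 2)·p = 18336 · (1/1920) = 191/20.
E[α(G)] ≥ n − E[|E(G)|] = 192 − 191/20 = 3649/20.
Numerically: ≈ 182.4500.
(This is only a lower bound; the true E[α(G)] may be larger.)

E[α(G)] ≥ 3649/20 ≈ 182.4500.


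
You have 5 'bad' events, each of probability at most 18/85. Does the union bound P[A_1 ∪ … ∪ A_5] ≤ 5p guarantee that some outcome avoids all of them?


Union bound: P[∪_{i=1}^{5} A_i] ≤ Σ_i P[A_i] ≤ 5·p = 5·(18/85) = 18/17.
Numerically: 18/17 ≈ 1.059.
Is 18/17 < 1? NO.
Since the bound 18/17 is ≥ 1, the union bound is uninformative here; it does NOT by itself certify existence.

5·p = 18/17 ≈ 1.059; existence NOT certified by the union bound.


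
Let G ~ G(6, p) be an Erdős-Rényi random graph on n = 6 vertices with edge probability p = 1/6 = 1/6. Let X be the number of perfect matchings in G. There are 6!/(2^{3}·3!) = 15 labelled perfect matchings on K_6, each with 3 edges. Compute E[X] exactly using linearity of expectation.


K_6 has 6!/(2^{3}·3!) = 15 labelled perfect matchings.
For each such perfect matching H, let X_H = 1 if all 3 edges of H are present in G. Then P[X_H = 1] = p^{3} = (1/6)^{3} = 1/216.
By linearity: E[X] = Σ_H E[X_H] = 15 · p^{3} = 15 · 1/216 = 5/72.
Numerically: E[X] ≈ 0.06944.

E[X] = 15 · (1/6)^{3} = 5/72 ≈ 0.06944.


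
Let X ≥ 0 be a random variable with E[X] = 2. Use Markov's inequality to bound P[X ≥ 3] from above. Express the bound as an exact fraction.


μ = E[X] = 2, a = 3.
Markov: P[X ≥ 3] ≤ μ/a = (2)/3 = 2/3.
Numerically: ≈ 0.667.
(Since a = 3 > μ = 2.000, the bound 2/3 is < 1 and informative.)

P[X ≥ 3] ≤ 2/3 ≈ 0.667.


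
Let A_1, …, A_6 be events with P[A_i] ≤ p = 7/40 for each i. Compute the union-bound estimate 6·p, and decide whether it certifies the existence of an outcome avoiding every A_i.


Union bound: P[∪_{i=1}^{6} A_i] ≤ Σ_i P[A_i] ≤ 6·p = 6·(7/40) = 21/20.
Numerically: 21/20 ≈ 1.05000.
Is 21/20 < 1? NO.
Since the bound 21/20 is ≥ 1, the union bound is uninformative here; it does NOT by itself certify existence.

6·p = 21/20 ≈ 1.05000; existence NOT certified by the union bound.


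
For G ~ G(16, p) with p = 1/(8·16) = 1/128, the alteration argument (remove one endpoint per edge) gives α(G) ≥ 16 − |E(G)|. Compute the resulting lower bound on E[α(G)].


E[|E(G)|] = C(16, 2)·p = 120 · (1/128) = 15/16.
E[α(G)] ≥ n − E[|E(G)|] = 16 − 15/16 = 241/16.
Numerically: ≈ 15.062.
(This is only a lower bound; the true E[α(G)] may be larger.)

E[α(G)] ≥ 241/16 ≈ 15.062.


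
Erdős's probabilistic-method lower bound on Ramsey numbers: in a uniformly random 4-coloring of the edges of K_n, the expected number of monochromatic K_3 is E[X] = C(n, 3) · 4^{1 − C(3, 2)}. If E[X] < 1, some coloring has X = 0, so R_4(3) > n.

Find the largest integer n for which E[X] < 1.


We need C(n, 3) · 4^{1 − 3} < 1, i.e. C(n, 3) < 4^{3 − 1} = 16.
Check values of n near the boundary:
  n = 3: C(3, 3) = 1; 1 < 16? YES
  n = 4: C(4, 3) = 4; 4 < 16? YES
  n = 5: C(5, 3) = 10; 10 < 16? YES
  n = 6: C(6, 3) = 20; 20 < 16? NO
  n = 7: C(7, 3) = 35; 35 < 16? NO
  n = 8: C(8, 3) = 56; 56 < 16? NO
The largest n with C(n, 3) < 16 is n = 5 (where E[X] = 5/8 ≈ 0.625000). Hence R_4(3) > 5, i.e. R_4(3) ≥ 6.

Largest n = 5; hence R_4(3) > 5.


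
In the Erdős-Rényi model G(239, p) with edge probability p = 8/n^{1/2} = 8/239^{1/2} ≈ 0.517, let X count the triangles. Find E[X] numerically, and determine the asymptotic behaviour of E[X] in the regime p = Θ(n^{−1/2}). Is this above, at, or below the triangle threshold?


Number of potential triangles: C(239, 3) = 2246839.
Each occurs with probability p³ ≈ (0.517)³ ≈ 1.38571e-01.
By linearity: E[X] = C(239, 3)·p³ ≈ 2246839 · 1.38571e-01 ≈ 311347.271.
Since α = 1/2 < 1, p = c/n^{1/2} ≫ 1/n is above the triangle threshold p ~ 1/n. Asymptotically E[X] ~ (c³/6)·n^{3(1−α)} = (8³/6)·n^{1.5} → ∞; triangles are abundant w.h.p.

E[X] ≈ 311347.271; in regime p = Θ(1/n^{1/2}) E[X] diverges (above the triangle threshold p ~ 1/n).


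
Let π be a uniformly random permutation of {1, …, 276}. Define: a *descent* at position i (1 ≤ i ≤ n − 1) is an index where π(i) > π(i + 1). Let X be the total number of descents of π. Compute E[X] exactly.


Write X = Σ X_I over i = 1, …, 275, with X_I the indicator of one descent.
There are 275 indicators.
For each fixed i, the pair (π(i), π(i+1)) is a uniformly random ordered pair of distinct values from {1, …, 276}; by symmetry P[π(i) > π(i+1)] = 1/2.
By linearity: E[X] = 275 · (1/2) = (276 − 1) · (1/2) = 275/2 ≈ 137.500000.

E[X] = 275/2 = 137.500000.


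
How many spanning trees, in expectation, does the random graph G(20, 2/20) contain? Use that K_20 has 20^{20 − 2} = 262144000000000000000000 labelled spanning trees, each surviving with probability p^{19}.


K_20 has 20^{20 − 2} = 262144000000000000000000 labelled spanning trees.
For each such spanning tree H, let X_H = 1 if all 19 edges of H are present in G. Then P[X_H = 1] = p^{19} = (1/10)^{19} = 1/10000000000000000000.
By linearity of expectation: E[X] = Σ_H E[X_H] = 262144000000000000000000 · p^{19} = 262144000000000000000000 · 1/10000000000000000000 = 131072/5.
Numerically: E[X] ≈ 2.62e+04.

E[X] = 262144000000000000000000 · (1/10)^{19} = 131072/5 ≈ 2.62e+04.


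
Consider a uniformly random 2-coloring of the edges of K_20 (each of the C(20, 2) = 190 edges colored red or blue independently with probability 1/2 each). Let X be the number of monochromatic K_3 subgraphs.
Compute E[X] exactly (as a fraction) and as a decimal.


Let X = Σ_S X_S over the C(20, 3) = 1140 subsets S of size 3, where X_S = 1 if the K_3 on S is monochromatic.
For a fixed S, the K_3 on S has C(3, 2) = 3 edges. P[all 3 edges red] = (1/2)^3, and likewise for blue, so P[monochromatic] = 2·(1/2)^3 = 2^{1 − 3} = 1/4.
By linearity: E[X] = C(20, 3) · 2^{1 − 3} = 1140 · 1/4 = 285.
Numerically: E[X] ≈ 285.0000.

E[X] = C(20,3)·2^(1−C(3,2)) = 285 ≈ 285.0000.
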